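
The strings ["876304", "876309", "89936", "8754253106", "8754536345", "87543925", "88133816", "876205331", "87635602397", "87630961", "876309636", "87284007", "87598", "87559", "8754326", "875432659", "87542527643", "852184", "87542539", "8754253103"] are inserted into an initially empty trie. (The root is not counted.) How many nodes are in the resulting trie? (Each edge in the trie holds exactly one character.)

79

For each word, the new-node count is its length minus the longest prefix already in the trie:
  "876304" → 6 new (8, 7, 6, 3, 0, 4)
  "876309" → prefix "87630" already present; 1 new (9)
  "89936" → prefix "8" already present; 4 new (9, 9, 3, 6)
  "8754253106" → prefix "87" already present; 8 new (5, 4, 2, 5, 3, 1, 0, 6)
  "8754536345" → prefix "8754" already present; 6 new (5, 3, 6, 3, 4, 5)
  "87543925" → prefix "8754" already present; 4 new (3, 9, 2, 5)
  "88133816" → prefix "8" already present; 7 new (8, 1, 3, 3, 8, 1, 6)
  "876205331" → prefix "876" already present; 6 new (2, 0, 5, 3, 3, 1)
  "87635602397" → prefix "8763" already present; 7 new (5, 6, 0, 2, 3, 9, 7)
  "87630961" → prefix "876309" already present; 2 new (6, 1)
  "876309636" → prefix "8763096" already present; 2 new (3, 6)
  "87284007" → prefix "87" already present; 6 new (2, 8, 4, 0, 0, 7)
  "87598" → prefix "875" already present; 2 new (9, 8)
  "87559" → prefix "875" already present; 2 new (5, 9)
  "8754326" → prefix "87543" already present; 2 new (2, 6)
  "875432659" → prefix "8754326" already present; 2 new (5, 9)
  "87542527643" → prefix "875425" already present; 5 new (2, 7, 6, 4, 3)
  "852184" → prefix "8" already present; 5 new (5, 2, 1, 8, 4)
  "87542539" → prefix "8754253" already present; 1 new (9)
  "8754253103" → prefix "875425310" already present; 1 new (3)
Total nodes = 6 + 1 + 4 + 8 + 6 + 4 + 7 + 6 + 7 + 2 + 2 + 6 + 2 + 2 + 2 + 2 + 5 + 5 + 1 + 1 = 79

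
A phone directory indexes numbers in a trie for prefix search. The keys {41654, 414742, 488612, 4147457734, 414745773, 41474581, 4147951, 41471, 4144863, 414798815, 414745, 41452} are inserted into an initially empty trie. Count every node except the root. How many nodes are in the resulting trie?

Trace insertions, counting only characters that open a new branch:
  "41654" → 5 new (4, 1, 6, 5, 4)
  "414742" → prefix "41" already present; 4 new (4, 7, 4, 2)
  "488612" → prefix "4" already present; 5 new (8, 8, 6, 1, 2)
  "4147457734" → prefix "41474" already present; 5 new (5, 7, 7, 3, 4)
  "414745773" → prefix "414745773" already present; 0 new (none)
  "41474581" → prefix "414745" already present; 2 new (8, 1)
  "4147951" → prefix "4147" already present; 3 new (9, 5, 1)
  "41471" → prefix "4147" already present; 1 new (1)
  "4144863" → prefix "414" already present; 4 new (4, 8, 6, 3)
  "414798815" → prefix "41479" already present; 4 new (8, 8, 1, 5)
  "414745" → prefix "414745" already present; 0 new (none)
  "41452" → prefix "414" already present; 2 new (5, 2)
Total nodes = 5 + 4 + 5 + 5 + 0 + 2 + 3 + 1 + 4 + 4 + 0 + 2 = 35

35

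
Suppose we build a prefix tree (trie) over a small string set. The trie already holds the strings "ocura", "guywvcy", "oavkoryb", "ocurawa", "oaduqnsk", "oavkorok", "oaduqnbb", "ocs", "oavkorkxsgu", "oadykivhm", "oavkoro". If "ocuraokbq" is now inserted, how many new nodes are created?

"ocura" is already a path in the trie; the remaining "okbq" must be added.
Each of the 4 remaining characters creates one node.

4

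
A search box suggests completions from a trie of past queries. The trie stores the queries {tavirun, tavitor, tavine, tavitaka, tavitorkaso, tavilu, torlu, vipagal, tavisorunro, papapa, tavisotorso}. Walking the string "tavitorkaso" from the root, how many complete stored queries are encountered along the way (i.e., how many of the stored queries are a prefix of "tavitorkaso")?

2

Traverse "tavitorkaso" character by character; count nodes along the way that are marked as word ends.
Prefixes of the query that are stored words: "tavitor", "tavitorkaso"
Count: 2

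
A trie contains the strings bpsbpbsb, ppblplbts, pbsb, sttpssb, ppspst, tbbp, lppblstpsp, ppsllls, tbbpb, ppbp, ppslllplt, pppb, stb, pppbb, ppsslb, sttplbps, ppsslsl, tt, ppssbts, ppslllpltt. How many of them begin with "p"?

Filter for entries beginning with "p":
Matches: "pbsb", "ppblplbts", "ppbp", "pppb", "pppbb", "ppslllplt", "ppslllpltt", "ppsllls", "ppspst", "ppssbts", "ppsslb", "ppsslsl"
Count: 12

12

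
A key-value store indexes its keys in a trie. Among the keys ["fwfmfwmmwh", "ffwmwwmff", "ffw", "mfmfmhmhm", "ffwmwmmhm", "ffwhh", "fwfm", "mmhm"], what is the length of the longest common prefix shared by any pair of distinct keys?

5

Look for the deepest trie node that still has at least two words in its subtree.
e.g. "ffwmwmmhm" and "ffwmwwmff" share the prefix "ffwmw" of length 5; no pair shares a longer one.
Longest shared-prefix length: 5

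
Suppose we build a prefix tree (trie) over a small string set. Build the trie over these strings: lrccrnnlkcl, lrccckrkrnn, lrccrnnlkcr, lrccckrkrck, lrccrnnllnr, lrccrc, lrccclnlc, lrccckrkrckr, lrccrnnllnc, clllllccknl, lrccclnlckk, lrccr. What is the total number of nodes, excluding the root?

Insert word by word; a character creates a node only if that edge doesn't already exist:
  "lrccrnnlkcl" → 11 new (l, r, c, c, r, n, n, l, k, c, l)
  "lrccckrkrnn" → prefix "lrcc" already present; 7 new (c, k, r, k, r, n, n)
  "lrccrnnlkcr" → prefix "lrccrnnlkc" already present; 1 new (r)
  "lrccckrkrck" → prefix "lrccckrkr" already present; 2 new (c, k)
  "lrccrnnllnr" → prefix "lrccrnnl" already present; 3 new (l, n, r)
  "lrccrc" → prefix "lrccr" already present; 1 new (c)
  "lrccclnlc" → prefix "lrccc" already present; 4 new (l, n, l, c)
  "lrccckrkrckr" → prefix "lrccckrkrck" already present; 1 new (r)
  "lrccrnnllnc" → prefix "lrccrnnlln" already present; 1 new (c)
  "clllllccknl" → 11 new (c, l, l, l, l, l, c, c, k, n, l)
  "lrccclnlckk" → prefix "lrccclnlc" already present; 2 new (k, k)
  "lrccr" → prefix "lrccr" already present; 0 new (none)
Total nodes = 11 + 7 + 1 + 2 + 3 + 1 + 4 + 1 + 1 + 11 + 2 + 0 = 44

44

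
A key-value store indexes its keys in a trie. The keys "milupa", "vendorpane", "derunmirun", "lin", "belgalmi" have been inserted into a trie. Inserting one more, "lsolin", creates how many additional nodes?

5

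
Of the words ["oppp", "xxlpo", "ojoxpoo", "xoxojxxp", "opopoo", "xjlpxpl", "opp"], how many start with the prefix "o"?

Filter for entries beginning with "o":
Matches: "ojoxpoo", "opopoo", "opp", "oppp"
Count: 4

4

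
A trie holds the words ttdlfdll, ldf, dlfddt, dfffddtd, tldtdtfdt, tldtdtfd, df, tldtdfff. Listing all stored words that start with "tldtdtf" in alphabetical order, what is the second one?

tldtdtfdt

DFS of the "tldtdtf" subtree visits, in order: "tldtdtfd", "tldtdtfdt"
Position 2: tldtdtfdt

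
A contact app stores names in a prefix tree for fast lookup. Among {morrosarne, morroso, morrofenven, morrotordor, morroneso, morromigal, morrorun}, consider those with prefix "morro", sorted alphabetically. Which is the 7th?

morrotordor

DFS of the "morro" subtree visits, in order: "morrofenven", "morromigal", "morroneso", "morrorun", "morrosarne", "morroso", "morrotordor"
Position 7: morrotordor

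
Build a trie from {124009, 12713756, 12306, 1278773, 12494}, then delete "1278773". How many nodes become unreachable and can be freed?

4

After clearing the end-marker at "1278773", prune upward until reaching a node still needed by another word.
The suffix "8773" (4 nodes) is used only by "1278773"; the node for "127" still has the child "1", so pruning stops there.
Nodes removed: 4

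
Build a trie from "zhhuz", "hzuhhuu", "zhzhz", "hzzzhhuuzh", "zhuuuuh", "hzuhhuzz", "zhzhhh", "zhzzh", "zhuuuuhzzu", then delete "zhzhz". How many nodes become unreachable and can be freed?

1

Walk "zhzhz" from the leaf back toward the root, removing each node that no remaining word uses.
The suffix "z" (1 node) is used only by "zhzhz"; the node for "zhzh" still has the child "h", so pruning stops there.
Nodes removed: 1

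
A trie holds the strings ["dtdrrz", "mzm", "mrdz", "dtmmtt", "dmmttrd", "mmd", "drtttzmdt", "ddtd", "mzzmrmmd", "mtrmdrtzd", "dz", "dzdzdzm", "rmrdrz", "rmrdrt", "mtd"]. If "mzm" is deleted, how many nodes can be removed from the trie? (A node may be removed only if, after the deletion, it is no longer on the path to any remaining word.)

1

After clearing the end-marker at "mzm", prune upward until reaching a node still needed by another word.
The suffix "m" (1 node) is used only by "mzm"; the node for "mz" still has the child "z", so pruning stops there.
Nodes removed: 1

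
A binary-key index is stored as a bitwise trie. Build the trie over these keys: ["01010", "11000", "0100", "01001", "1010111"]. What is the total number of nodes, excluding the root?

18

Insert word by word; a character creates a node only if that edge doesn't already exist:
  "01010" → 5 new (0, 1, 0, 1, 0)
  "11000" → 5 new (1, 1, 0, 0, 0)
  "0100" → prefix "010" already present; 1 new (0)
  "01001" → prefix "0100" already present; 1 new (1)
  "1010111" → prefix "1" already present; 6 new (0, 1, 0, 1, 1, 1)
Total nodes = 5 + 5 + 1 + 1 + 6 = 18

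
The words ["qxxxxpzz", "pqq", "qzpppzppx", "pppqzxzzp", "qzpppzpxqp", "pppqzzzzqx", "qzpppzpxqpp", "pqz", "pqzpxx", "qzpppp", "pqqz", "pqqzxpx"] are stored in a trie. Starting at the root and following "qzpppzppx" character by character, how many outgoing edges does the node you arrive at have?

Walk "qzpppzppx" from the root, arriving at one node.
No stored string extends past "qzpppzppx".
That node has 0 child edges.

0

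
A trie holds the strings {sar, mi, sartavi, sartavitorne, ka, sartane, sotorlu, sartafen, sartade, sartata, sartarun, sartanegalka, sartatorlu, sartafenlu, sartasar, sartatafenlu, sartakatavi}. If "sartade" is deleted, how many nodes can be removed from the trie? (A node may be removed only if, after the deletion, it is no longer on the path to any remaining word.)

After clearing the end-marker at "sartade", prune upward until reaching a node still needed by another word.
The suffix "de" (2 nodes) is used only by "sartade"; the node for "sarta" still has the child "v", so pruning stops there.
Nodes removed: 2

2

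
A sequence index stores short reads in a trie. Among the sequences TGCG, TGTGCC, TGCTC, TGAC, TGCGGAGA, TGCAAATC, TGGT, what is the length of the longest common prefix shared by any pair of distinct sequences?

Look for the deepest trie node that still has at least two words in its subtree.
e.g. "TGCG" and "TGCGGAGA" share the prefix "TGCG" of length 4; no pair shares a longer one.
Longest shared-prefix length: 4

4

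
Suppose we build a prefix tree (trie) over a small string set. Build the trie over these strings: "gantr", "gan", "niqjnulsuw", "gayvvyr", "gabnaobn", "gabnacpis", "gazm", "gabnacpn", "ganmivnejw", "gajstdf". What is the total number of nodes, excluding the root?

For each word, the new-node count is its length minus the longest prefix already in the trie:
  "gantr" → 5 new (g, a, n, t, r)
  "gan" → prefix "gan" already present; 0 new (none)
  "niqjnulsuw" → 10 new (n, i, q, j, n, u, l, s, u, w)
  "gayvvyr" → prefix "ga" already present; 5 new (y, v, v, y, r)
  "gabnaobn" → prefix "ga" already present; 6 new (b, n, a, o, b, n)
  "gabnacpis" → prefix "gabna" already present; 4 new (c, p, i, s)
  "gazm" → prefix "ga" already present; 2 new (z, m)
  "gabnacpn" → prefix "gabnacp" already present; 1 new (n)
  "ganmivnejw" → prefix "gan" already present; 7 new (m, i, v, n, e, j, w)
  "gajstdf" → prefix "ga" already present; 5 new (j, s, t, d, f)
Total nodes = 5 + 0 + 10 + 5 + 6 + 4 + 2 + 1 + 7 + 5 = 45

45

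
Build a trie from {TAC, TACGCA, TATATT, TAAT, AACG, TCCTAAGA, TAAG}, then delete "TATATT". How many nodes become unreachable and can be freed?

After clearing the end-marker at "TATATT", prune upward until reaching a node still needed by another word.
The suffix "TATT" (4 nodes) is used only by "TATATT"; the node for "TA" still has the child "C", so pruning stops there.
Nodes removed: 4

4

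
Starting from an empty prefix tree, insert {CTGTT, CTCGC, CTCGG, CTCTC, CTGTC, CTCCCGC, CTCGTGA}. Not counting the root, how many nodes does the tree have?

Insert word by word; a character creates a node only if that edge doesn't already exist:
  "CTGTT" → 5 new (C, T, G, T, T)
  "CTCGC" → prefix "CT" already present; 3 new (C, G, C)
  "CTCGG" → prefix "CTCG" already present; 1 new (G)
  "CTCTC" → prefix "CTC" already present; 2 new (T, C)
  "CTGTC" → prefix "CTGT" already present; 1 new (C)
  "CTCCCGC" → prefix "CTC" already present; 4 new (C, C, G, C)
  "CTCGTGA" → prefix "CTCG" already present; 3 new (T, G, A)
Total nodes = 5 + 3 + 1 + 2 + 1 + 4 + 3 = 19

19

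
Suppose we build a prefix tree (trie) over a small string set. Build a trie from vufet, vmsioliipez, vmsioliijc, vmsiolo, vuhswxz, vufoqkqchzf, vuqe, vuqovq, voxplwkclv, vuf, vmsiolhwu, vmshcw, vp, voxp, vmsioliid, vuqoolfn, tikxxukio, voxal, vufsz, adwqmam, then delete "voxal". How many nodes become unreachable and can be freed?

Walk "voxal" from the leaf back toward the root, removing each node that no remaining word uses.
The suffix "al" (2 nodes) is used only by "voxal"; the node for "vox" still has the child "p", so pruning stops there.
Nodes removed: 2

2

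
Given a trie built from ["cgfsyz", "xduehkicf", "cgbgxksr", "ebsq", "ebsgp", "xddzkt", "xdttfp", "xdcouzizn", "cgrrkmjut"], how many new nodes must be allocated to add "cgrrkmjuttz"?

2

"cgrrkmjut" is already a path in the trie; the remaining "tz" must be added.
So 11 − 9 = 2 new nodes.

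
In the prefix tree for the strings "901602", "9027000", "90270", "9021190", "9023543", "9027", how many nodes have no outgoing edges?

A leaf is a node with no children — equivalently, the end of a word that is not a proper prefix of any other stored word.
Those words: "901602", "9021190", "9023543", "9027000"
Leaf count: 4

4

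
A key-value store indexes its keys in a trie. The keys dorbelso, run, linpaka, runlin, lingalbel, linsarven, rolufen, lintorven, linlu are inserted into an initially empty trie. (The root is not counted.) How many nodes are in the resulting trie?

For each word, the new-node count is its length minus the longest prefix already in the trie:
  "dorbelso" → 8 new (d, o, r, b, e, l, s, o)
  "run" → 3 new (r, u, n)
  "linpaka" → 7 new (l, i, n, p, a, k, a)
  "runlin" → prefix "run" already present; 3 new (l, i, n)
  "lingalbel" → prefix "lin" already present; 6 new (g, a, l, b, e, l)
  "linsarven" → prefix "lin" already present; 6 new (s, a, r, v, e, n)
  "rolufen" → prefix "r" already present; 6 new (o, l, u, f, e, n)
  "lintorven" → prefix "lin" already present; 6 new (t, o, r, v, e, n)
  "linlu" → prefix "lin" already present; 2 new (l, u)
Total nodes = 8 + 3 + 7 + 3 + 6 + 6 + 6 + 6 + 2 = 47

47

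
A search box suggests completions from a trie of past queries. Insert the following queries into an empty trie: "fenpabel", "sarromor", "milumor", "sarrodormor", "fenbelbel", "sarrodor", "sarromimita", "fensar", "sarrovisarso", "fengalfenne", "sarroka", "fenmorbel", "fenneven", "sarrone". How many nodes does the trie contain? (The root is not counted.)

Insert word by word; a character creates a node only if that edge doesn't already exist:
  "fenpabel" → 8 new (f, e, n, p, a, b, e, l)
  "sarromor" → 8 new (s, a, r, r, o, m, o, r)
  "milumor" → 7 new (m, i, l, u, m, o, r)
  "sarrodormor" → prefix "sarro" already present; 6 new (d, o, r, m, o, r)
  "fenbelbel" → prefix "fen" already present; 6 new (b, e, l, b, e, l)
  "sarrodor" → prefix "sarrodor" already present; 0 new (none)
  "sarromimita" → prefix "sarrom" already present; 5 new (i, m, i, t, a)
  "fensar" → prefix "fen" already present; 3 new (s, a, r)
  "sarrovisarso" → prefix "sarro" already present; 7 new (v, i, s, a, r, s, o)
  "fengalfenne" → prefix "fen" already present; 8 new (g, a, l, f, e, n, n, e)
  "sarroka" → prefix "sarro" already present; 2 new (k, a)
  "fenmorbel" → prefix "fen" already present; 6 new (m, o, r, b, e, l)
  "fenneven" → prefix "fen" already present; 5 new (n, e, v, e, n)
  "sarrone" → prefix "sarro" already present; 2 new (n, e)
Total nodes = 8 + 8 + 7 + 6 + 6 + 0 + 5 + 3 + 7 + 8 + 2 + 6 + 5 + 2 = 73

73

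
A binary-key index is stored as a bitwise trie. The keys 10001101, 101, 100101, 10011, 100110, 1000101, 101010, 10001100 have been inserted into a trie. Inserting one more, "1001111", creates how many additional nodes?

Walking "1001111" from the root, the first 5 characters ("10011") follow existing edges; "1" is the first miss.
So 7 − 5 = 2 new nodes.

2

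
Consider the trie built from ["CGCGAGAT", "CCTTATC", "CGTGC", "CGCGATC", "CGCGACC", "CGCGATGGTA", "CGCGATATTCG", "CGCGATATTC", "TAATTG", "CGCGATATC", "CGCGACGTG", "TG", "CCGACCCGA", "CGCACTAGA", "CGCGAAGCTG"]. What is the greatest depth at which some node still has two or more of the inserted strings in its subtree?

10

The deepest shared node is where two words last agree before diverging.
"CGCGATATTC" and "CGCGATATTCG" agree on "CGCGATATTC" (10 characters) before diverging; nothing deeper is shared.
Longest shared-prefix length: 10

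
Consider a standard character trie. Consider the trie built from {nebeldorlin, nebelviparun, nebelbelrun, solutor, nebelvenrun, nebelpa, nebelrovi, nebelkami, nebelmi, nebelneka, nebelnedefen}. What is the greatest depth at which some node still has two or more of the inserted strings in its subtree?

Look for the deepest trie node that still has at least two words in its subtree.
"nebelnedefen" and "nebelneka" agree on "nebelne" (7 characters) before diverging; nothing deeper is shared.
Longest shared-prefix length: 7

7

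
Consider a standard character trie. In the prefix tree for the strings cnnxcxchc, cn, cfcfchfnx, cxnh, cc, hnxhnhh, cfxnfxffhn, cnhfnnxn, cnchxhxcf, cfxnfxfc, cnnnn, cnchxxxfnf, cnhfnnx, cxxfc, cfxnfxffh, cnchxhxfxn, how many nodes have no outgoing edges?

13

A leaf is a node with no children — equivalently, the end of a word that is not a proper prefix of any other stored word.
Those words: "cc", "cfcfchfnx", "cfxnfxfc", "cfxnfxffhn", "cnchxhxcf", "cnchxhxfxn", "cnchxxxfnf", "cnhfnnxn", "cnnnn", "cnnxcxchc", "cxnh", "cxxfc", "hnxhnhh"
Leaf count: 13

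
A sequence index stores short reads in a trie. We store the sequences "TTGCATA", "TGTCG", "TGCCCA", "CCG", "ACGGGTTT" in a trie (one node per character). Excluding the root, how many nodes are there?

Trie structure (* marks end of a word):
(root)
├─ A
│  └─ C
│     └─ G
│        └─ G
│           └─ G
│              └─ T
│                 └─ T
│                    └─ T *
├─ C
│  └─ C
│     └─ G *
└─ T
   ├─ G
   │  ├─ C
   │  │  └─ C
   │  │     └─ C
   │  │        └─ A *
   │  └─ T
   │     └─ C
   │        └─ G *
   └─ T
      └─ G
         └─ C
            └─ A
               └─ T
                  └─ A *
Counting every labelled node above: 26.

26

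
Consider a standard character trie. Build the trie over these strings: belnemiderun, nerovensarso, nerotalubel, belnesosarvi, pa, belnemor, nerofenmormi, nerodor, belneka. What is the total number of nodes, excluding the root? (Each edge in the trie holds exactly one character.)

For each word, the new-node count is its length minus the longest prefix already in the trie:
  "belnemiderun" → 12 new (b, e, l, n, e, m, i, d, e, r, u, n)
  "nerovensarso" → 12 new (n, e, r, o, v, e, n, s, a, r, s, o)
  "nerotalubel" → prefix "nero" already present; 7 new (t, a, l, u, b, e, l)
  "belnesosarvi" → prefix "belne" already present; 7 new (s, o, s, a, r, v, i)
  "pa" → 2 new (p, a)
  "belnemor" → prefix "belnem" already present; 2 new (o, r)
  "nerofenmormi" → prefix "nero" already present; 8 new (f, e, n, m, o, r, m, i)
  "nerodor" → prefix "nero" already present; 3 new (d, o, r)
  "belneka" → prefix "belne" already present; 2 new (k, a)
Total nodes = 12 + 12 + 7 + 7 + 2 + 2 + 8 + 3 + 2 = 55

55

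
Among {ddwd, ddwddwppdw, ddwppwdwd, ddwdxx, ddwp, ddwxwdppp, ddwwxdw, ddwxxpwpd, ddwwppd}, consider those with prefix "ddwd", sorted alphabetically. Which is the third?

ddwdxx

DFS of the "ddwd" subtree visits, in order: "ddwd", "ddwddwppdw", "ddwdxx"
The 3rd is ddwdxx.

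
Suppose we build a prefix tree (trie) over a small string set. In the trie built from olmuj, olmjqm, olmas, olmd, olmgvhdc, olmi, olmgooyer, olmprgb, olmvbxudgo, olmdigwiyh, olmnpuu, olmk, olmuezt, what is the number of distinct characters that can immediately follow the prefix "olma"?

1

The children of the "olma" node are the distinct next characters among strings starting with "olma".
Characters that immediately follow "olma" among the stored strings: {s}.
That node has 1 child edge.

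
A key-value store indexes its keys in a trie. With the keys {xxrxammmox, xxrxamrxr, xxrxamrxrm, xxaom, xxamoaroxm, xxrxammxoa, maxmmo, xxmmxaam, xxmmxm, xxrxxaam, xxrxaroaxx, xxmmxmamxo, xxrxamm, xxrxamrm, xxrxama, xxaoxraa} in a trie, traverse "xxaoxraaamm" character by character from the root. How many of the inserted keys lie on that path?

Traverse "xxaoxraaamm" character by character; count nodes along the way that are marked as word ends.
Prefixes of the query that are stored words: "xxaoxraa"
Count: 1

1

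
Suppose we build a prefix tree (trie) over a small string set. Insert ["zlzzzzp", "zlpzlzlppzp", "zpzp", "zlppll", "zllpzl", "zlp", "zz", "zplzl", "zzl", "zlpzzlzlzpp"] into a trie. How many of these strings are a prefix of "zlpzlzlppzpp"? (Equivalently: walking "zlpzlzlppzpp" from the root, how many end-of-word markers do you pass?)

2

Traverse "zlpzlzlppzpp" character by character; count nodes along the way that are marked as word ends.
Prefixes of the query that are stored words: "zlp", "zlpzlzlppzp"
Count: 2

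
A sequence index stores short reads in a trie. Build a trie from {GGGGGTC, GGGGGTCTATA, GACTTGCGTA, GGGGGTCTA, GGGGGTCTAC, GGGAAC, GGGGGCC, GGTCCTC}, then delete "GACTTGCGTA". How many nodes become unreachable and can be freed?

A node on "GACTTGCGTA"'s path can go only if nothing else ends at it or branches off below it.
The suffix "ACTTGCGTA" (9 nodes) is used only by "GACTTGCGTA"; the node for "G" still has the child "G", so pruning stops there.
Nodes removed: 9

9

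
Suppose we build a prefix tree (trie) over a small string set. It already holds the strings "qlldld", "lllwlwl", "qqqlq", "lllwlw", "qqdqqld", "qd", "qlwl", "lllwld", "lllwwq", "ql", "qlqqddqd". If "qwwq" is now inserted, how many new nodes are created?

The longest prefix of "qwwq" already in the trie is "q" (length 1).
Each of the 3 remaining characters creates one node.

3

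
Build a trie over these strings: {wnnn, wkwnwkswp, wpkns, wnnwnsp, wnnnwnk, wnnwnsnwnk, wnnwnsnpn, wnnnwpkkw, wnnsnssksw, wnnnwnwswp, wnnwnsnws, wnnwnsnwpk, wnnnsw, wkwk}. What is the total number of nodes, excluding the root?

50

Count nodes per top-level branch (shared prefixes stored once):
  'w'-branch (wkwk, wkwnwkswp, wnnn, wnnnsw, wnnnwnk, wnnnwnwswp, wnnnwpkkw, wnnsnssksw, wnnwnsnpn, wnnwnsnwnk, wnnwnsnwpk, wnnwnsnws, wnnwnsp, wpkns): 50 nodes
Sum: 50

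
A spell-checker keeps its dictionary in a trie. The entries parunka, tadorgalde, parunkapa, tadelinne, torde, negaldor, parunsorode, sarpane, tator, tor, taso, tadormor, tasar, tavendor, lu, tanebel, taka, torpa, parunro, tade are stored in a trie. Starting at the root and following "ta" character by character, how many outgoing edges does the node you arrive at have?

6

Walk "ta" from the root, arriving at one node.
Distinct next characters after "ta": d, k, n, s, t, v.
That node has 6 child edges.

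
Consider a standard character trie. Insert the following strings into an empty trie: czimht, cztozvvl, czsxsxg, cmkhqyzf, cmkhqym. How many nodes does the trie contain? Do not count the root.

Trie structure (* marks end of a word):
(root)
└─ c
   ├─ m
   │  └─ k
   │     └─ h
   │        └─ q
   │           └─ y
   │              ├─ m *
   │              └─ z
   │                 └─ f *
   └─ z
      ├─ i
      │  └─ m
      │     └─ h
      │        └─ t *
      ├─ s
      │  └─ x
      │     └─ s
      │        └─ x
      │           └─ g *
      └─ t
         └─ o
            └─ z
               └─ v
                  └─ v
                     └─ l *
Counting every labelled node above: 25.

25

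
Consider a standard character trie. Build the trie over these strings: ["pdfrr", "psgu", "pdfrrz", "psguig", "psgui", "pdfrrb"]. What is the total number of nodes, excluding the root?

Trace insertions, counting only characters that open a new branch:
  "pdfrr" → 5 new (p, d, f, r, r)
  "psgu" → prefix "p" already present; 3 new (s, g, u)
  "pdfrrz" → prefix "pdfrr" already present; 1 new (z)
  "psguig" → prefix "psgu" already present; 2 new (i, g)
  "psgui" → prefix "psgui" already present; 0 new (none)
  "pdfrrb" → prefix "pdfrr" already present; 1 new (b)
Total nodes = 5 + 3 + 1 + 2 + 0 + 1 = 12

12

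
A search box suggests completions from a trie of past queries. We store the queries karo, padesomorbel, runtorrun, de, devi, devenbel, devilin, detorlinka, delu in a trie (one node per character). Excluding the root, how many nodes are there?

Count nodes per top-level branch (shared prefixes stored once):
  'd'-branch (de, delu, detorlinka, devenbel, devi, devilin): 22 nodes
  'k'-branch (karo): 4 nodes
  'p'-branch (padesomorbel): 12 nodes
  'r'-branch (runtorrun): 9 nodes
Sum: 47

47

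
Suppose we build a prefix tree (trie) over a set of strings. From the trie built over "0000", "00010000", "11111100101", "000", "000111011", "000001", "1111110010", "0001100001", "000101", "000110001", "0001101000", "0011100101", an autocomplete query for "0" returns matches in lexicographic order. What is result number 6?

Filter for "0…" and sort: "000", "0000", "000001", "00010000", "000101", "0001100001", "000110001", "0001101000", "000111011", "0011100101"
Position 6: 0001100001

0001100001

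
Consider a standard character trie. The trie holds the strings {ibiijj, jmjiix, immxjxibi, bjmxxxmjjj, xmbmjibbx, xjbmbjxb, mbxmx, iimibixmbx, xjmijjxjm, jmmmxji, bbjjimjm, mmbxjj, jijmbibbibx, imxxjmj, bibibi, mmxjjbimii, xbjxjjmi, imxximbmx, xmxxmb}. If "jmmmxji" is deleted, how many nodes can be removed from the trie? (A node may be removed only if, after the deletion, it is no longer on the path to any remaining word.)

5

After clearing the end-marker at "jmmmxji", prune upward until reaching a node still needed by another word.
The suffix "mmxji" (5 nodes) is used only by "jmmmxji"; the node for "jm" still has the child "j", so pruning stops there.
Nodes removed: 5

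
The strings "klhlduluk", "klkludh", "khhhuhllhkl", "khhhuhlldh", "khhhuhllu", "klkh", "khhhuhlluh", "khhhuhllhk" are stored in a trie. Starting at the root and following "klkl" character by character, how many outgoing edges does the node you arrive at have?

1

The children of the "klkl" node are the distinct next characters among strings starting with "klkl".
Characters that immediately follow "klkl" among the stored strings: {u}.
That node has 1 child edge.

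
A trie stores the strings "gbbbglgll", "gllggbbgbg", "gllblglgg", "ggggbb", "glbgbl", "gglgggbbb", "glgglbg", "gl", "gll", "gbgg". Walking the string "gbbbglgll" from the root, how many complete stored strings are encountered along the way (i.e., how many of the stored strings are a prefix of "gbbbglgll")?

1

Traverse "gbbbglgll" character by character; count nodes along the way that are marked as word ends.
Prefixes of the query that are stored words: "gbbbglgll"
Count: 1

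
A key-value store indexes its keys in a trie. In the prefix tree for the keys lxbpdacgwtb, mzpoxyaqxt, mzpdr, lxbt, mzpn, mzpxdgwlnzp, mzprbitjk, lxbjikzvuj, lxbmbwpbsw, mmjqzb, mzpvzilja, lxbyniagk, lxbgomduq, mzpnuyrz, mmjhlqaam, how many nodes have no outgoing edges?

Leaves are exactly the stored words that no other stored word extends.
Those words: "lxbgomduq", "lxbjikzvuj", "lxbmbwpbsw", "lxbpdacgwtb", "lxbt", "lxbyniagk", "mmjhlqaam", "mmjqzb", "mzpdr", "mzpnuyrz", "mzpoxyaqxt", "mzprbitjk", "mzpvzilja", "mzpxdgwlnzp"
Leaf count: 14

14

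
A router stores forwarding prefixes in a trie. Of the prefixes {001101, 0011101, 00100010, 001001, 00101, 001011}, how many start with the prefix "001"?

Traverse to the node for "001", then collect every word in that subtree.
Matches: "00100010", "001001", "00101", "001011", "001101", "0011101"
Count: 6

6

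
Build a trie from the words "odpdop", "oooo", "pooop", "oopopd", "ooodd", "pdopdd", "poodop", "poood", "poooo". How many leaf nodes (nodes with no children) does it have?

9

Leaves are exactly the stored words that no other stored word extends.
Those words: "odpdop", "ooodd", "oooo", "oopopd", "pdopdd", "poodop", "poood", "poooo", "pooop"
Leaf count: 9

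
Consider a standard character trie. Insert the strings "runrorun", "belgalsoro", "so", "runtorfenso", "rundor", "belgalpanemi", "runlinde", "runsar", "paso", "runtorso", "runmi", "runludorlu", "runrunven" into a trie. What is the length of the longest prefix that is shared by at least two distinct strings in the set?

The deepest shared node is where two words last agree before diverging.
e.g. "belgalpanemi" and "belgalsoro" share the prefix "belgal" of length 6; no pair shares a longer one.
Longest shared-prefix length: 6

6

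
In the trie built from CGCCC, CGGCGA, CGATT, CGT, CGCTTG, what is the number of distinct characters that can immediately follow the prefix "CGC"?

2

Follow the path "CGC" to its node, then look at its outgoing edges.
Distinct next characters after "CGC": C, T.
That node has 2 child edges.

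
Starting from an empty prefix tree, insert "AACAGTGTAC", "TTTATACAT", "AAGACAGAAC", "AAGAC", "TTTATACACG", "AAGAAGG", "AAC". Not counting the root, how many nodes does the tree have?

32

Count nodes per top-level branch (shared prefixes stored once):
  'A'-branch (AAC, AACAGTGTAC, AAGAAGG, AAGAC, AAGACAGAAC): 21 nodes
  'T'-branch (TTTATACACG, TTTATACAT): 11 nodes
Sum: 32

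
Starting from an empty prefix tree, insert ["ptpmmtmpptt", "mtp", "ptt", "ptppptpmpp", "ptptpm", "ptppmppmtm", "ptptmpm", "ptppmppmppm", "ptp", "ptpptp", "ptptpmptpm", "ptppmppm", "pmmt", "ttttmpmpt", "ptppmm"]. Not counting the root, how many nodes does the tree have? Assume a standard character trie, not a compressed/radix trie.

56

Trace insertions, counting only characters that open a new branch:
  "ptpmmtmpptt" → 11 new (p, t, p, m, m, t, m, p, p, t, t)
  "mtp" → 3 new (m, t, p)
  "ptt" → prefix "pt" already present; 1 new (t)
  "ptppptpmpp" → prefix "ptp" already present; 7 new (p, p, t, p, m, p, p)
  "ptptpm" → prefix "ptp" already present; 3 new (t, p, m)
  "ptppmppmtm" → prefix "ptpp" already present; 6 new (m, p, p, m, t, m)
  "ptptmpm" → prefix "ptpt" already present; 3 new (m, p, m)
  "ptppmppmppm" → prefix "ptppmppm" already present; 3 new (p, p, m)
  "ptp" → prefix "ptp" already present; 0 new (none)
  "ptpptp" → prefix "ptpp" already present; 2 new (t, p)
  "ptptpmptpm" → prefix "ptptpm" already present; 4 new (p, t, p, m)
  "ptppmppm" → prefix "ptppmppm" already present; 0 new (none)
  "pmmt" → prefix "p" already present; 3 new (m, m, t)
  "ttttmpmpt" → 9 new (t, t, t, t, m, p, m, p, t)
  "ptppmm" → prefix "ptppm" already present; 1 new (m)
Total nodes = 11 + 3 + 1 + 7 + 3 + 6 + 3 + 3 + 0 + 2 + 4 + 0 + 3 + 9 + 1 = 56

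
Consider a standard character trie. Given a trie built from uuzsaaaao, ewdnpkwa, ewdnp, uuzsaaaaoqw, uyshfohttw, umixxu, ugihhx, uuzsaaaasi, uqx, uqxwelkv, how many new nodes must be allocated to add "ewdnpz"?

1

The longest prefix of "ewdnpz" already in the trie is "ewdnp" (length 5).
Each of the 1 remaining characters creates one node.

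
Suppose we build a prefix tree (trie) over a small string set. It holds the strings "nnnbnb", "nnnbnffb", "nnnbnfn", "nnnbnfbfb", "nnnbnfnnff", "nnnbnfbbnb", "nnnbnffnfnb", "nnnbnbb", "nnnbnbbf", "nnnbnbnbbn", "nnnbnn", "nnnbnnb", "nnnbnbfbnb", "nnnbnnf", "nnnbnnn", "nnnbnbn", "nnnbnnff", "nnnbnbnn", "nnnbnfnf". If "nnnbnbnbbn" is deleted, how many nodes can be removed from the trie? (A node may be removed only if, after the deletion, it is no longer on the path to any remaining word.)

Walk "nnnbnbnbbn" from the leaf back toward the root, removing each node that no remaining word uses.
The suffix "bbn" (3 nodes) is used only by "nnnbnbnbbn"; the node for "nnnbnbn" still has the child "n", so pruning stops there.
Nodes removed: 3

3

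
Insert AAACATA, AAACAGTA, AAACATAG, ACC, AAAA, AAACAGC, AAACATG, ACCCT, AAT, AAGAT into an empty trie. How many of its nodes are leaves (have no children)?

Leaves are exactly the stored words that no other stored word extends.
Those words: "AAAA", "AAACAGC", "AAACAGTA", "AAACATAG", "AAACATG", "AAGAT", "AAT", "ACCCT"
Leaf count: 8

8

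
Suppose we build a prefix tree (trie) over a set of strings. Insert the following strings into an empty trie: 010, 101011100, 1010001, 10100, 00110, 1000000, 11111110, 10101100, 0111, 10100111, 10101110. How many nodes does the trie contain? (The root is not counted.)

Trace insertions, counting only characters that open a new branch:
  "010" → 3 new (0, 1, 0)
  "101011100" → 9 new (1, 0, 1, 0, 1, 1, 1, 0, 0)
  "1010001" → prefix "1010" already present; 3 new (0, 0, 1)
  "10100" → prefix "10100" already present; 0 new (none)
  "00110" → prefix "0" already present; 4 new (0, 1, 1, 0)
  "1000000" → prefix "10" already present; 5 new (0, 0, 0, 0, 0)
  "11111110" → prefix "1" already present; 7 new (1, 1, 1, 1, 1, 1, 0)
  "10101100" → prefix "101011" already present; 2 new (0, 0)
  "0111" → prefix "01" already present; 2 new (1, 1)
  "10100111" → prefix "10100" already present; 3 new (1, 1, 1)
  "10101110" → prefix "10101110" already present; 0 new (none)
Total nodes = 3 + 9 + 3 + 0 + 4 + 5 + 7 + 2 + 2 + 3 + 0 = 38

38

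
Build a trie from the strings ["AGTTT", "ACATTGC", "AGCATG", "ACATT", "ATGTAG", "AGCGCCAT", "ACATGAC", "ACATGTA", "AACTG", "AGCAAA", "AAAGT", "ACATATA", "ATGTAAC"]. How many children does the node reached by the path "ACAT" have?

3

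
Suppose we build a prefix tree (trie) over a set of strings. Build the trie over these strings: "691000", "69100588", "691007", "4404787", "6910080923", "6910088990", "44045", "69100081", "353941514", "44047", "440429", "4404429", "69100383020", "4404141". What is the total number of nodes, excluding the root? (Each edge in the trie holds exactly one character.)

Trace insertions, counting only characters that open a new branch:
  "691000" → 6 new (6, 9, 1, 0, 0, 0)
  "69100588" → prefix "69100" already present; 3 new (5, 8, 8)
  "691007" → prefix "69100" already present; 1 new (7)
  "4404787" → 7 new (4, 4, 0, 4, 7, 8, 7)
  "6910080923" → prefix "69100" already present; 5 new (8, 0, 9, 2, 3)
  "6910088990" → prefix "691008" already present; 4 new (8, 9, 9, 0)
  "44045" → prefix "4404" already present; 1 new (5)
  "69100081" → prefix "691000" already present; 2 new (8, 1)
  "353941514" → 9 new (3, 5, 3, 9, 4, 1, 5, 1, 4)
  "44047" → prefix "44047" already present; 0 new (none)
  "440429" → prefix "4404" already present; 2 new (2, 9)
  "4404429" → prefix "4404" already present; 3 new (4, 2, 9)
  "69100383020" → prefix "69100" already present; 6 new (3, 8, 3, 0, 2, 0)
  "4404141" → prefix "4404" already present; 3 new (1, 4, 1)
Total nodes = 6 + 3 + 1 + 7 + 5 + 4 + 1 + 2 + 9 + 0 + 2 + 3 + 6 + 3 = 52

52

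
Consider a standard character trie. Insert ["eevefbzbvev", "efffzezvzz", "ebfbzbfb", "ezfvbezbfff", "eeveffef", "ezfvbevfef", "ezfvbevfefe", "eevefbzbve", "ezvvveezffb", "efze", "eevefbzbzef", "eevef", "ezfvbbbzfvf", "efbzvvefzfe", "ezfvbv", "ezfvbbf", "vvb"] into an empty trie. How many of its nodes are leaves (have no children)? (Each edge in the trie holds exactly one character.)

14

A leaf is a node with no children — equivalently, the end of a word that is not a proper prefix of any other stored word.
Those words: "ebfbzbfb", "eevefbzbvev", "eevefbzbzef", "eeveffef", "efbzvvefzfe", "efffzezvzz", "efze", "ezfvbbbzfvf", "ezfvbbf", "ezfvbevfefe", "ezfvbezbfff", "ezfvbv", "ezvvveezffb", "vvb"
Leaf count: 14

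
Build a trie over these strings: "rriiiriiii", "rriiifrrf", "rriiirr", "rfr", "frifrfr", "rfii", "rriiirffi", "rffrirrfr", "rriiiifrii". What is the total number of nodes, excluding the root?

41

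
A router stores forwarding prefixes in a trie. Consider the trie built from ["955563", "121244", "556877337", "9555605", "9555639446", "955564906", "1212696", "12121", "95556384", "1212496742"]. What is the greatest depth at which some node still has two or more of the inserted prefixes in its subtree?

6

The deepest shared node is where two words last agree before diverging.
"955563" and "95556384" agree on "955563" (6 characters) before diverging; nothing deeper is shared.
Longest shared-prefix length: 6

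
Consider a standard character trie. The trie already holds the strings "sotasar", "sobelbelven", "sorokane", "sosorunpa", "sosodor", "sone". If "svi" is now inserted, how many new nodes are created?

2

Walking "svi" from the root, the first 1 characters ("s") follow existing edges; "v" is the first miss.
Each of the 2 remaining characters creates one node.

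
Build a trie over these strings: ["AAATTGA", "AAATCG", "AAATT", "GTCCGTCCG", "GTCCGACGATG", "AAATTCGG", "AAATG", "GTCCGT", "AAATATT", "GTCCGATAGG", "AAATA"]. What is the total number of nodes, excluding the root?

35

For each word, the new-node count is its length minus the longest prefix already in the trie:
  "AAATTGA" → 7 new (A, A, A, T, T, G, A)
  "AAATCG" → prefix "AAAT" already present; 2 new (C, G)
  "AAATT" → prefix "AAATT" already present; 0 new (none)
  "GTCCGTCCG" → 9 new (G, T, C, C, G, T, C, C, G)
  "GTCCGACGATG" → prefix "GTCCG" already present; 6 new (A, C, G, A, T, G)
  "AAATTCGG" → prefix "AAATT" already present; 3 new (C, G, G)
  "AAATG" → prefix "AAAT" already present; 1 new (G)
  "GTCCGT" → prefix "GTCCGT" already present; 0 new (none)
  "AAATATT" → prefix "AAAT" already present; 3 new (A, T, T)
  "GTCCGATAGG" → prefix "GTCCGA" already present; 4 new (T, A, G, G)
  "AAATA" → prefix "AAATA" already present; 0 new (none)
Total nodes = 7 + 2 + 0 + 9 + 6 + 3 + 1 + 0 + 3 + 4 + 0 = 35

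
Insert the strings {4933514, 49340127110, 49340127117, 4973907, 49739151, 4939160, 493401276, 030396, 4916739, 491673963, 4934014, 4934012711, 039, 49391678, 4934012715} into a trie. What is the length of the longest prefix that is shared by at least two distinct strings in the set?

Equivalently: take the maximum, over all pairs, of their longest common prefix length.
e.g. "4934012711" and "49340127110" share the prefix "4934012711" of length 10; no pair shares a longer one.
Longest shared-prefix length: 10

10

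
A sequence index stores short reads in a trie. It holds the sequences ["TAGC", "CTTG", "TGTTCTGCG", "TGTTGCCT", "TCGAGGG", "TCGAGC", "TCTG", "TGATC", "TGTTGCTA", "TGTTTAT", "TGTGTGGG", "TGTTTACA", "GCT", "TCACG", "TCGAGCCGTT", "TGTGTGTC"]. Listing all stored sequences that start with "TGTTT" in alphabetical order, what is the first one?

Filter for "TGTTT…" and sort: "TGTTTACA", "TGTTTAT"
The 1st is TGTTTACA.

TGTTTACA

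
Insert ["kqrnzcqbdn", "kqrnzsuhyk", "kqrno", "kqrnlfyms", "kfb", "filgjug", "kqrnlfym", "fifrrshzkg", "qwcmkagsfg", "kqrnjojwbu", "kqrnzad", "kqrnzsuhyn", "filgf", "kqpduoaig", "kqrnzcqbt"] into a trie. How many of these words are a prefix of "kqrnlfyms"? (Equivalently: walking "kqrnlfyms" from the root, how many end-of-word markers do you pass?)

2

Check each prefix of "kqrnlfyms" against the stored set — each match is an end-marker on the path.
Prefixes of the query that are stored words: "kqrnlfym", "kqrnlfyms"
Count: 2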